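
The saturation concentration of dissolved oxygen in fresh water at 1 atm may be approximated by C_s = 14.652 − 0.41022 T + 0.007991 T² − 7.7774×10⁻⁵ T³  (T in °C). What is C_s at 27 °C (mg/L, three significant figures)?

C_s = 14.652 − 0.41022×27 + 0.007991×27² − 7.7774×10⁻⁵×27³ = 7.871 mg/L.

C_s ≈ 7.87 mg/L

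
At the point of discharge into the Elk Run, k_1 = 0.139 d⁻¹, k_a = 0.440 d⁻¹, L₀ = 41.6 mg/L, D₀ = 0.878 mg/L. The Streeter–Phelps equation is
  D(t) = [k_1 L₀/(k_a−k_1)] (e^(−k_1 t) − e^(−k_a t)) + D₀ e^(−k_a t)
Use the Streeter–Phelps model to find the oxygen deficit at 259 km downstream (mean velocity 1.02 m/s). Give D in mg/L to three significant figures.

Travel time t = x/v = 259 km / (1.02 m/s) = 259000 m / 1.02 m/s = 253900 s = 2.939 d.
k_1 L₀/(k_a−k_1) = 0.139×41.6/(0.440−0.139) = 5.782/0.3010 = 19.21 mg/L.
e^(−k_1 t) = e^(−0.139×2.939) = 0.6646; e^(−k_a t) = e^(−0.440×2.939) = 0.2744.
D = 19.21 × (0.6646 − 0.2744) + 0.878 × 0.2744 = 7.497 + 0.2409 = 7.737 mg/L.

D ≈ 7.74 mg/L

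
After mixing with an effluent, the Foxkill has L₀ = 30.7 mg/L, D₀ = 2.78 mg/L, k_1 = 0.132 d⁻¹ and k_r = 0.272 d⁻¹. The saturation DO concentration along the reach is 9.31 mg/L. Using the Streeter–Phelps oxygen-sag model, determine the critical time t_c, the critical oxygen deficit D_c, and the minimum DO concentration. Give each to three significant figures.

t_c ≈ 4.44 d; D_c ≈ 8.29 mg/L; min DO ≈ 1.02 mg/L

At the critical point dD/dt = 0, so k_1 L₀ e^(−k_1 t) = k_r D. Substituting D(t) from the Streeter–Phelps equation and solving for t gives
t_c = ln[(k_r/k_1)(1 − D₀(k_r−k_1)/(k_1 L₀))] / (k_r−k_1).
Here k_r−k_1 = 0.1400 d⁻¹ and 1 − D₀(k_r−k_1)/(k_1 L₀) = 1 − 2.78×0.1400/(0.132×30.7) = 0.9040, so
t_c = ln(2.061 × 0.9040) / 0.1400 = 0.6220 / 0.1400 = 4.443 d.
D_c = (k_1/k_r) L₀ e^(−k_1 t_c) = (0.132/0.272) × 30.7 × e^(−0.132×4.443) = 0.4853 × 30.7 × 0.5563 = 8.288 mg/L.
Minimum DO = C_s − D_c = 9.31 − 8.288 = 1.022 mg/L.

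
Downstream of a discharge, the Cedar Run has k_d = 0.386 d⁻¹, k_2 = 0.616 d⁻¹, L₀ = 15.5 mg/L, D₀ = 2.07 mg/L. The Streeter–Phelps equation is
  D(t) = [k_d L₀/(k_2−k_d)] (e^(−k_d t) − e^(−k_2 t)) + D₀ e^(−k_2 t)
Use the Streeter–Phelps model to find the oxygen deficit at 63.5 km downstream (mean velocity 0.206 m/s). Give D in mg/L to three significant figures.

Travel time t = x/v = 63.5 km / (0.206 m/s) = 63500 m / 0.206 m/s = 308300 s = 3.568 d.
k_d L₀/(k_2−k_d) = 0.386×15.5/(0.616−0.386) = 5.983/0.2300 = 26.01 mg/L.
e^(−k_d t) = e^(−0.386×3.568) = 0.2523; e^(−k_2 t) = e^(−0.616×3.568) = 0.1111.
D = 26.01 × (0.2523 − 0.1111) + 2.07 × 0.1111 = 3.674 + 0.2299 = 3.904 mg/L.

D ≈ 3.90 mg/L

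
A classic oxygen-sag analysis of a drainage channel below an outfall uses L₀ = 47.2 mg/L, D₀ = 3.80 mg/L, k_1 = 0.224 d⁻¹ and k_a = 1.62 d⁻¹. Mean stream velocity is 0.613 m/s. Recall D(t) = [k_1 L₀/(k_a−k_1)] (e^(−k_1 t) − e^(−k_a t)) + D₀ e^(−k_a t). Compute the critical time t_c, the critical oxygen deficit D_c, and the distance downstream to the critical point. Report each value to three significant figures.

t_c = [1/(k_a−k_1)] ln[(k_a/k_1)(1 − D₀(k_a−k_1)/(k_1 L₀))]
= [1/(1.62−0.224)] ln[(1.62/0.224)(1 − 3.80×1.396/(0.224×47.2))]
= (1/1.396) ln[7.232 × 0.4983] = 0.7163 × ln(3.603) = 0.7163 × 1.282 = 0.9183 d.
L(t_c) = L₀ e^(−k_1 t_c) = 47.2 × 0.8141 = 38.42 mg/L, and at the critical point k_a D_c = k_1 L, so D_c = (0.224/1.62) × 38.42 = 5.313 mg/L.
x_c = v t_c = 0.613 m/s × 0.9183 d × 86400 s/d = 48630 m ≈ 48.6 km.

t_c ≈ 0.918 d; D_c ≈ 5.31 mg/L; x_c ≈ 48.6 km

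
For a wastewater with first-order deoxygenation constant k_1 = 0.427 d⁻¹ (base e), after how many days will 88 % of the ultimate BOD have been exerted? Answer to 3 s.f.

y/L₀ = 1 − e^(−k_1 t) = 0.88 ⇒ e^(−k_1 t) = 0.120
t = −ln(0.120) / 0.427 = 2.120 / 0.427 = 4.965 d.

t ≈ 4.97 d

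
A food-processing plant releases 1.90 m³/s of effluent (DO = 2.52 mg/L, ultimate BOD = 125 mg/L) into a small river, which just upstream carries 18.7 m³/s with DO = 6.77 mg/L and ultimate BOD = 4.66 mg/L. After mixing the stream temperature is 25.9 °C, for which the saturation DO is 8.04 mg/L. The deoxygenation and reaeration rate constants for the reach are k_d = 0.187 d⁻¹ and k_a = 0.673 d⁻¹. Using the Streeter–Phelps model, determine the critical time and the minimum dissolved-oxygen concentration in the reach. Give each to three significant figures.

Mixed DO = (18.7×6.77 + 1.90×2.52)/(18.7+1.90) = 131.4/20.60 = 6.378 mg/L.
Mixed L₀ = (18.7×4.66 + 1.90×125)/(20.60) = 324.6/20.60 = 15.76 mg/L.
Initial deficit D₀ = C_s − DO₀ = 8.04 − 6.378 = 1.662 mg/L.
t_c = (1/0.4860) ln[(0.673/0.187)(1 − 1.662×0.4860/(0.187×15.76))] = 2.058 × ln(2.613) = 1.976 d.
D_c = (0.187/0.673) × 15.76 × e^(−0.187×1.976) = 0.2779 × 15.76 × 0.6911 = 3.026 mg/L.
Minimum DO = 8.04 − 3.026 = 5.014 mg/L.

t_c ≈ 1.98 d; minimum DO ≈ 5.01 mg/L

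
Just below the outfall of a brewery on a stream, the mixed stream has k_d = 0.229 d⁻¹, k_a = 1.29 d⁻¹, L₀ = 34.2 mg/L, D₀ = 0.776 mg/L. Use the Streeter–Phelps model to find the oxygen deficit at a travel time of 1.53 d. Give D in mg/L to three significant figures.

D ≈ 4.28 mg/L

k_d L₀/(k_a−k_d) = 0.229×34.2/(1.29−0.229) = 7.832/1.061 = 7.382 mg/L.
e^(−k_d t) = e^(−0.229×1.530) = 0.7044; e^(−k_a t) = e^(−1.29×1.530) = 0.1389.
D = 7.382 × (0.7044 − 0.1389) + 0.776 × 0.1389 = 4.174 + 0.1078 = 4.282 mg/L.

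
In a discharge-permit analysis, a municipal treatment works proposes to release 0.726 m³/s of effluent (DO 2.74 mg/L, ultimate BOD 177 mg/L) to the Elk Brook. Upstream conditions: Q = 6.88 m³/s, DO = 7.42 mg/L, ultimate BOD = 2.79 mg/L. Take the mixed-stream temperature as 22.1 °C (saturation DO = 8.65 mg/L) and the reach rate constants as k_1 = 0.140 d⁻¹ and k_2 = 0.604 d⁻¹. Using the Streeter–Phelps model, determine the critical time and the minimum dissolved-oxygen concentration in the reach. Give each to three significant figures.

Mixed DO = (6.88×7.42 + 0.726×2.74)/(6.88+0.726) = 53.04/7.606 = 6.973 mg/L.
Mixed L₀ = (6.88×2.79 + 0.726×177)/(7.606) = 147.7/7.606 = 19.42 mg/L.
Initial deficit D₀ = C_s − DO₀ = 8.65 − 6.973 = 1.677 mg/L.
t_c = (1/0.4640) ln[(0.604/0.140)(1 − 1.677×0.4640/(0.140×19.42))] = 2.155 × ln(3.080) = 2.424 d.
D_c = (0.140/0.604) × 19.42 × e^(−0.140×2.424) = 0.2318 × 19.42 × 0.7122 = 3.206 mg/L.
Minimum DO = 8.65 − 3.206 = 5.444 mg/L.

t_c ≈ 2.42 d; minimum DO ≈ 5.44 mg/L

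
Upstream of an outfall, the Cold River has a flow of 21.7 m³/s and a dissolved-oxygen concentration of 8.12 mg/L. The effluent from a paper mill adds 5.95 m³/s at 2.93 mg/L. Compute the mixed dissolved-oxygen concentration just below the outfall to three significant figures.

Flow-weighted mixing: C = (Q_r C_r + Q_w C_w)/(Q_r + Q_w)
= (21.7×8.12 + 5.95×2.93)/(21.7 + 5.95) = 193.6/27.65 = 7.003 mg/L.

7.00 mg/L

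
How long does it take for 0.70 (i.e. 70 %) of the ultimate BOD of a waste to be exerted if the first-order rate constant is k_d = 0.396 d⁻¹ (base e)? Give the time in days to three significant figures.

t ≈ 3.04 d

y/L₀ = 1 − e^(−k_d t) = 0.70 ⇒ e^(−k_d t) = 0.300
t = −ln(0.300) / 0.396 = 1.204 / 0.396 = 3.040 d.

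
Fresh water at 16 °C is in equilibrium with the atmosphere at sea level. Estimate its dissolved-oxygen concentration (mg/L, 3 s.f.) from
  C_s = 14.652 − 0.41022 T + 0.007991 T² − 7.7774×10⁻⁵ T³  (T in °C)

C_s = 14.652 − 0.41022×16 + 0.007991×16² − 7.7774×10⁻⁵×16³ = 9.816 mg/L.

C_s ≈ 9.82 mg/L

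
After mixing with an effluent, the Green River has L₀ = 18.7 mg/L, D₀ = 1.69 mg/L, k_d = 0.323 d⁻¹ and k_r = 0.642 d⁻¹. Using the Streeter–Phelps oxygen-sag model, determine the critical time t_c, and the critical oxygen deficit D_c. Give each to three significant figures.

t_c ≈ 1.86 d; D_c ≈ 5.16 mg/L

With k_r/k_d = 1.988 and 1 − D₀(k_r−k_d)/(k_d L₀) = 0.9107,
t_c = ln(1.988 × 0.9107) / (0.642 − 0.323) = ln(1.810) / 0.3190 = 0.5934/0.3190 = 1.860 d.
L(t_c) = L₀ e^(−k_d t_c) = 18.7 × 0.5483 = 10.25 mg/L, and at the critical point k_r D_c = k_d L, so D_c = (0.323/0.642) × 10.25 = 5.159 mg/L.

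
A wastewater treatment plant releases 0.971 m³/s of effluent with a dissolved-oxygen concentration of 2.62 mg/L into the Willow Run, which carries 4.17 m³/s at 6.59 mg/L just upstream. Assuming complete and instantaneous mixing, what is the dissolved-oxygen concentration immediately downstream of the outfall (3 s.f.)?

Flow-weighted mixing: C = (Q_r C_r + Q_w C_w)/(Q_r + Q_w)
= (4.17×6.59 + 0.971×2.62)/(4.17 + 0.971) = 30.02/5.141 = 5.840 mg/L.

5.84 mg/L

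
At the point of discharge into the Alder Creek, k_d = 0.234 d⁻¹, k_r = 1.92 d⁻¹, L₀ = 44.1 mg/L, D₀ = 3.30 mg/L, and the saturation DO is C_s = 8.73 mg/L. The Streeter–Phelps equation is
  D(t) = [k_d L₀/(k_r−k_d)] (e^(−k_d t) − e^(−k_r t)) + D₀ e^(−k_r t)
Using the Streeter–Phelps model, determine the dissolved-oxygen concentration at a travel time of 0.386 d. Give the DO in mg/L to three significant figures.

DO ≈ 4.48 mg/L

k_d L₀/(k_r−k_d) = 0.234×44.1/(1.92−0.234) = 10.32/1.686 = 6.121 mg/L.
e^(−k_d t) = e^(−0.234×0.3860) = 0.9136; e^(−k_r t) = e^(−1.92×0.3860) = 0.4766.
D = 6.121 × (0.9136 − 0.4766) + 3.30 × 0.4766 = 2.675 + 1.573 = 4.248 mg/L.
DO = C_s − D = 8.73 − 4.248 = 4.482 mg/L.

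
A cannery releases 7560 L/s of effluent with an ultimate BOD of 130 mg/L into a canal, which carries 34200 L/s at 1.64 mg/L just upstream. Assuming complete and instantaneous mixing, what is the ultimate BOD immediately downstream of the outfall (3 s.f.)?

Flow-weighted mixing: C = (Q_r C_r + Q_w C_w)/(Q_r + Q_w)
= (34200×1.64 + 7560×130)/(34200 + 7560) = 1.039×10^6/41760 = 24.88 mg/L.

24.9 mg/L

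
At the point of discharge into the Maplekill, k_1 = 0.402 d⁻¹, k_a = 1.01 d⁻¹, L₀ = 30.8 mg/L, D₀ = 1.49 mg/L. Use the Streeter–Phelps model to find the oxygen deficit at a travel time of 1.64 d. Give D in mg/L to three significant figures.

D ≈ 6.93 mg/L

k_1 L₀/(k_a−k_1) = 0.402×30.8/(1.01−0.402) = 12.38/0.6080 = 20.36 mg/L.
e^(−k_1 t) = e^(−0.402×1.640) = 0.5172; e^(−k_a t) = e^(−1.01×1.640) = 0.1908.
D = 20.36 × (0.5172 − 0.1908) + 1.49 × 0.1908 = 6.647 + 0.2843 = 6.931 mg/L.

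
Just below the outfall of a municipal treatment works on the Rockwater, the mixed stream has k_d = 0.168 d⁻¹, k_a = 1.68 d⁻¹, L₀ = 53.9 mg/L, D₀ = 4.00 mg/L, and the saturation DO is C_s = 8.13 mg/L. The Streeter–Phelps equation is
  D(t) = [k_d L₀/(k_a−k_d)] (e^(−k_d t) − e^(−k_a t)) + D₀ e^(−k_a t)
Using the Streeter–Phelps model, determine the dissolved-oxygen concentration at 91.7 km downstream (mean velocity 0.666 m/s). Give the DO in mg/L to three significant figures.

DO ≈ 3.68 mg/L

Travel time t = x/v = 91.7 km / (0.666 m/s) = 91700 m / 0.666 m/s = 137700 s = 1.594 d.
k_d L₀/(k_a−k_d) = 0.168×53.9/(1.68−0.168) = 9.055/1.512 = 5.989 mg/L.
e^(−k_d t) = e^(−0.168×1.594) = 0.7651; e^(−k_a t) = e^(−1.68×1.594) = 0.06875.
D = 5.989 × (0.7651 − 0.06875) + 4.00 × 0.06875 = 4.170 + 0.2750 = 4.445 mg/L.
DO = C_s − D = 8.13 − 4.445 = 3.685 mg/L.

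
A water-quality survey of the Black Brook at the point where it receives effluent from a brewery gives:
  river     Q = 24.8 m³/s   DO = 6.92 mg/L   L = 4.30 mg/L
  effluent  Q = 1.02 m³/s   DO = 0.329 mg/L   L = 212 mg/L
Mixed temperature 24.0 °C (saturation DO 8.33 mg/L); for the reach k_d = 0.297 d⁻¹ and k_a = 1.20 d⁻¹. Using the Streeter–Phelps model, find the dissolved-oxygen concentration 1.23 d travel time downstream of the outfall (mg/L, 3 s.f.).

DO ≈ 6.03 mg/L

Mixed DO = (24.8×6.92 + 1.02×0.329)/(24.8+1.02) = 172.0/25.82 = 6.660 mg/L.
Mixed L₀ = (24.8×4.30 + 1.02×212)/(25.82) = 322.9/25.82 = 12.51 mg/L.
Initial deficit D₀ = C_s − DO₀ = 8.33 − 6.660 = 1.670 mg/L.
D(1.23) = [0.297×12.51/(1.20−0.297)](e^(−0.297×1.23) − e^(−1.20×1.23)) + 1.670 e^(−1.20×1.23)
= 4.113 × (0.6940 − 0.2286) + 1.670 × 0.2286 = 2.296 mg/L.
DO = 8.33 − 2.296 = 6.034 mg/L.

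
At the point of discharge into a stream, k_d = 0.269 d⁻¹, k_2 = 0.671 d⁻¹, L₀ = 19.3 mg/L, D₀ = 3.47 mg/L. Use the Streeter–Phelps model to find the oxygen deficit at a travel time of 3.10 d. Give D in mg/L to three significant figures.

D ≈ 4.43 mg/L

k_d L₀/(k_2−k_d) = 0.269×19.3/(0.671−0.269) = 5.192/0.4020 = 12.91 mg/L.
e^(−k_d t) = e^(−0.269×3.100) = 0.4344; e^(−k_2 t) = e^(−0.671×3.100) = 0.1249.
D = 12.91 × (0.4344 − 0.1249) + 3.47 × 0.1249 = 3.996 + 0.4335 = 4.430 mg/L.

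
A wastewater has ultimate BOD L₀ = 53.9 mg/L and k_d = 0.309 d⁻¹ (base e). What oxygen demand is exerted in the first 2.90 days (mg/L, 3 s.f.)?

y_t = L₀(1 − e^(−k_d t)) = 53.9 × (1 − e^(−0.309×2.90))
= 53.9 × (1 − 0.4082) = 53.9 × 0.5918 = 31.90 mg/L.

y ≈ 31.9 mg/L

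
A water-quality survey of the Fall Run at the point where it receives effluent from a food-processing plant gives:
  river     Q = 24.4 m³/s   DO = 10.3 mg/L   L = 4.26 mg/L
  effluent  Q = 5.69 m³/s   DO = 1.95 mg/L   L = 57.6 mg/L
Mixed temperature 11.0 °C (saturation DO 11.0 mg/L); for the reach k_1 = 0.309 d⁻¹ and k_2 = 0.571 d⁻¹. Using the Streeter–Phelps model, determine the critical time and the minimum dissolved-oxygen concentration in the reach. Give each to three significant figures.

Mixed DO = (24.4×10.3 + 5.69×1.95)/(24.4+5.69) = 262.4/30.09 = 8.721 mg/L.
Mixed L₀ = (24.4×4.26 + 5.69×57.6)/(30.09) = 431.7/30.09 = 14.35 mg/L.
Initial deficit D₀ = C_s − DO₀ = 11.0 − 8.721 = 2.279 mg/L.
t_c = (1/0.2620) ln[(0.571/0.309)(1 − 2.279×0.2620/(0.309×14.35))] = 3.817 × ln(1.599) = 1.792 d.
D_c = (0.309/0.571) × 14.35 × e^(−0.309×1.792) = 0.5412 × 14.35 × 0.5749 = 4.463 mg/L.
Minimum DO = 11.0 − 4.463 = 6.537 mg/L.

t_c ≈ 1.79 d; minimum DO ≈ 6.54 mg/L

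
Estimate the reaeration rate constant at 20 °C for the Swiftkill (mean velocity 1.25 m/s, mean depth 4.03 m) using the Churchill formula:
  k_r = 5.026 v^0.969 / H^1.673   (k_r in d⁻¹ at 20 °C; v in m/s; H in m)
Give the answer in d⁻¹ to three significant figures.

k_r ≈ 0.606 d⁻¹

k_r = 5.026 × 1.25^0.969 / 4.03^1.673 = 5.026 × 1.241 / 10.30 = 0.6060 d⁻¹.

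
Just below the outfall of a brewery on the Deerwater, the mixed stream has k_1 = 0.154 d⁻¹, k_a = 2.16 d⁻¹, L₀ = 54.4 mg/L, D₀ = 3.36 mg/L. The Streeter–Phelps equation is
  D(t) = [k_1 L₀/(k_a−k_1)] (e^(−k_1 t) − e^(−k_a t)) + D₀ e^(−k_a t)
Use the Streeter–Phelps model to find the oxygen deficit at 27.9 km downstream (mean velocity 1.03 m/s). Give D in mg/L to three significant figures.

D ≈ 3.56 mg/L

Travel time t = x/v = 27.9 km / (1.03 m/s) = 27900 m / 1.03 m/s = 27090 s = 0.3135 d.
k_1 L₀/(k_a−k_1) = 0.154×54.4/(2.16−0.154) = 8.378/2.006 = 4.176 mg/L.
e^(−k_1 t) = e^(−0.154×0.3135) = 0.9529; e^(−k_a t) = e^(−2.16×0.3135) = 0.5080.
D = 4.176 × (0.9529 − 0.5080) + 3.36 × 0.5080 = 1.858 + 1.707 = 3.565 mg/L.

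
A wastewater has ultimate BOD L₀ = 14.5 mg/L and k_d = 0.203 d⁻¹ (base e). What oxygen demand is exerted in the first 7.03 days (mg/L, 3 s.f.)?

y ≈ 11.0 mg/L

y_t = L₀(1 − e^(−k_d t)) = 14.5 × (1 − e^(−0.203×7.03))
= 14.5 × (1 − 0.2400) = 14.5 × 0.7600 = 11.02 mg/L.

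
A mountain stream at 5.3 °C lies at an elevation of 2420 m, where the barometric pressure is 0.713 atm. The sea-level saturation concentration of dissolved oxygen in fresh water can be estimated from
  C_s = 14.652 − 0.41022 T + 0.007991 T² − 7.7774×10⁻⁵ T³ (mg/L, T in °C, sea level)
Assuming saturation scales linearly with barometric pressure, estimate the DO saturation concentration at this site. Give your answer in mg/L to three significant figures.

At sea level: C_s = 14.652 − 0.41022×5.3 + 0.007991×5.3² − 7.7774×10⁻⁵×5.3³ = 12.69 mg/L.
Pressure correction: C_s' = 12.69 × 0.713 = 9.048 mg/L.

C_s ≈ 9.05 mg/L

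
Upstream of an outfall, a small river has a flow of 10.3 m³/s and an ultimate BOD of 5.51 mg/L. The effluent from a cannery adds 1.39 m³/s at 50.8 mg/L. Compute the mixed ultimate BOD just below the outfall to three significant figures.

Flow-weighted mixing: C = (Q_r C_r + Q_w C_w)/(Q_r + Q_w)
= (10.3×5.51 + 1.39×50.8)/(10.3 + 1.39) = 127.4/11.69 = 10.90 mg/L.

10.9 mg/L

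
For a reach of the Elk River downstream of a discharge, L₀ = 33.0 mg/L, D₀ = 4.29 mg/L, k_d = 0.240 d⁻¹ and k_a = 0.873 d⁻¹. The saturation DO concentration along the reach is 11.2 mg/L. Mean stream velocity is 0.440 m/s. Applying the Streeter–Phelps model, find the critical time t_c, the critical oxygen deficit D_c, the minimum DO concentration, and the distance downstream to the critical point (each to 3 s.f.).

t_c ≈ 1.38 d; D_c ≈ 6.52 mg/L; min DO ≈ 4.68 mg/L; x_c ≈ 52.3 km

t_c = [1/(k_a−k_d)] ln[(k_a/k_d)(1 − D₀(k_a−k_d)/(k_d L₀))]
= [1/(0.873−0.240)] ln[(0.873/0.240)(1 − 4.29×0.6330/(0.240×33.0))]
= (1/0.6330) ln[3.638 × 0.6571] = 1.580 × ln(2.390) = 1.580 × 0.8714 = 1.377 d.
L(t_c) = L₀ e^(−k_d t_c) = 33.0 × 0.7186 = 23.72 mg/L, and at the critical point k_a D_c = k_d L, so D_c = (0.240/0.873) × 23.72 = 6.520 mg/L.
Minimum DO = C_s − D_c = 11.2 − 6.520 = 4.680 mg/L.
x_c = v t_c = 0.440 m/s × 1.377 d × 86400 s/d = 52330 m ≈ 52.3 km.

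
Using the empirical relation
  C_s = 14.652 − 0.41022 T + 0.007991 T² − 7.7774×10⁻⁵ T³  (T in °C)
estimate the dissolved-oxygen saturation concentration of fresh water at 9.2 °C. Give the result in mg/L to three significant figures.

C_s ≈ 11.5 mg/L

C_s = 14.652 − 0.41022×9.2 + 0.007991×9.2² − 7.7774×10⁻⁵×9.2³ = 11.49 mg/L.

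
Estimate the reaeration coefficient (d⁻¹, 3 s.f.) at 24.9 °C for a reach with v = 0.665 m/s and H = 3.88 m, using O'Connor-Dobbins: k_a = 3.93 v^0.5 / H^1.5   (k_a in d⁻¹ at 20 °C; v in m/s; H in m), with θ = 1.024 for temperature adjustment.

k_a ≈ 0.471 d⁻¹

k_a(20) = 3.93 × 0.665^0.5 / 3.88^1.5 = 3.93 × 0.8155 / 7.643 = 0.4193 d⁻¹.
k_a(24.9) = 0.4193 × 1.024^(24.9−20) = 0.4193 × 1.123 = 0.4710 d⁻¹.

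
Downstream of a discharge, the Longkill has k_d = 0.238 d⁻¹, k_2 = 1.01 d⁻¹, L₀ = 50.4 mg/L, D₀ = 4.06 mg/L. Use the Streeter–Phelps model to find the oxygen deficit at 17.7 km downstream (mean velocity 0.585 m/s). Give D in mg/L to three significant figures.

D ≈ 6.24 mg/L

Travel time t = x/v = 17.7 km / (0.585 m/s) = 17700 m / 0.585 m/s = 30260 s = 0.3502 d.
k_d L₀/(k_2−k_d) = 0.238×50.4/(1.01−0.238) = 12.00/0.7720 = 15.54 mg/L.
e^(−k_d t) = e^(−0.238×0.3502) = 0.9200; e^(−k_2 t) = e^(−1.01×0.3502) = 0.7021.
D = 15.54 × (0.9200 − 0.7021) + 4.06 × 0.7021 = 3.386 + 2.850 = 6.237 mg/L.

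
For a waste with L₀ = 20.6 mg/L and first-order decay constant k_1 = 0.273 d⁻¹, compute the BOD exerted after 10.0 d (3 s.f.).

y ≈ 19.3 mg/L

y_t = L₀(1 − e^(−k_1 t)) = 20.6 × (1 − e^(−0.273×10.0))
= 20.6 × (1 − 0.06522) = 20.6 × 0.9348 = 19.26 mg/L.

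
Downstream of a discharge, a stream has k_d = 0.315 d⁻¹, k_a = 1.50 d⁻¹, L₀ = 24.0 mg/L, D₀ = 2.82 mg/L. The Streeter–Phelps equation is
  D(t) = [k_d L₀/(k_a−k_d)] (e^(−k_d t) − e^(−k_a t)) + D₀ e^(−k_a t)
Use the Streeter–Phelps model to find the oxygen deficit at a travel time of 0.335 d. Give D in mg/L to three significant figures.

k_d L₀/(k_a−k_d) = 0.315×24.0/(1.50−0.315) = 7.560/1.185 = 6.380 mg/L.
e^(−k_d t) = e^(−0.315×0.3350) = 0.8999; e^(−k_a t) = e^(−1.50×0.3350) = 0.6050.
D = 6.380 × (0.8999 − 0.6050) + 2.82 × 0.6050 = 1.881 + 1.706 = 3.587 mg/L.

D ≈ 3.59 mg/L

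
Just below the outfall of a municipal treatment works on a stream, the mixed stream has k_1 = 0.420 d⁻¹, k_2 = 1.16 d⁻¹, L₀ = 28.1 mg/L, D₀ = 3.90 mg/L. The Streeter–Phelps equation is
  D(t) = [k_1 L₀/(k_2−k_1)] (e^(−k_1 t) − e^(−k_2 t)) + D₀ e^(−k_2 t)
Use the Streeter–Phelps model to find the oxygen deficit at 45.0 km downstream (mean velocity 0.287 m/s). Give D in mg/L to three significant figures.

Travel time t = x/v = 45.0 km / (0.287 m/s) = 45000 m / 0.287 m/s = 156800 s = 1.815 d.
k_1 L₀/(k_2−k_1) = 0.420×28.1/(1.16−0.420) = 11.80/0.7400 = 15.95 mg/L.
e^(−k_1 t) = e^(−0.420×1.815) = 0.4666; e^(−k_2 t) = e^(−1.16×1.815) = 0.1218.
D = 15.95 × (0.4666 − 0.1218) + 3.90 × 0.1218 = 5.499 + 0.4751 = 5.974 mg/L.

D ≈ 5.97 mg/L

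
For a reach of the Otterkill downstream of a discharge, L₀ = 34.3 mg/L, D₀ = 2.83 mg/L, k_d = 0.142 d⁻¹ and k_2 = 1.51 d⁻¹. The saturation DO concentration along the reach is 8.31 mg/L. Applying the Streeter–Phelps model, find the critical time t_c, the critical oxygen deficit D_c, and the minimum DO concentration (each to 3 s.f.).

t_c = [1/(k_2−k_d)] ln[(k_2/k_d)(1 − D₀(k_2−k_d)/(k_d L₀))]
= [1/(1.51−0.142)] ln[(1.51/0.142)(1 − 2.83×1.368/(0.142×34.3))]
= (1/1.368) ln[10.63 × 0.2051] = 0.7310 × ln(2.181) = 0.7310 × 0.7800 = 0.5702 d.
D_c = (k_d/k_2) L₀ e^(−k_d t_c) = (0.142/1.51) × 34.3 × e^(−0.142×0.5702) = 0.09404 × 34.3 × 0.9222 = 2.975 mg/L.
Minimum DO = C_s − D_c = 8.31 − 2.975 = 5.335 mg/L.

t_c ≈ 0.570 d; D_c ≈ 2.97 mg/L; min DO ≈ 5.34 mg/L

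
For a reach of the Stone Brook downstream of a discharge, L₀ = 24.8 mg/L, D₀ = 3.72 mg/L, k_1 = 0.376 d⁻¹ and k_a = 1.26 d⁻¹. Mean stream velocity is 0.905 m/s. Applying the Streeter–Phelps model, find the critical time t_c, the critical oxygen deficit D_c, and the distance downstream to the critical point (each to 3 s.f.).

t_c ≈ 0.876 d; D_c ≈ 5.32 mg/L; x_c ≈ 68.5 km

t_c = [1/(k_a−k_1)] ln[(k_a/k_1)(1 − D₀(k_a−k_1)/(k_1 L₀))]
= [1/(1.26−0.376)] ln[(1.26/0.376)(1 − 3.72×0.8840/(0.376×24.8))]
= (1/0.8840) ln[3.351 × 0.6473] = 1.131 × ln(2.169) = 1.131 × 0.7744 = 0.8760 d.
D_c = (k_1/k_a) L₀ e^(−k_1 t_c) = (0.376/1.26) × 24.8 × e^(−0.376×0.8760) = 0.2984 × 24.8 × 0.7194 = 5.324 mg/L.
x_c = v t_c = 0.905 m/s × 0.8760 d × 86400 s/d = 68500 m ≈ 68.5 km.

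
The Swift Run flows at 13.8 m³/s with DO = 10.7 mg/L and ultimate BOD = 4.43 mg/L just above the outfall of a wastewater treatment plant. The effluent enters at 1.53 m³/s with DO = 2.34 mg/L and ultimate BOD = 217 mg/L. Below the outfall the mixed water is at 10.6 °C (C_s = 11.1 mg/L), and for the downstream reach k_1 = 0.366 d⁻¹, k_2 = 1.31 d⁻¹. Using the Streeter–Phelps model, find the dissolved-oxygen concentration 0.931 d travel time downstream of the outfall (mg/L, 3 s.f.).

DO ≈ 6.60 mg/L

Mixed DO = (13.8×10.7 + 1.53×2.34)/(13.8+1.53) = 151.2/15.33 = 9.866 mg/L.
Mixed L₀ = (13.8×4.43 + 1.53×217)/(15.33) = 393.1/15.33 = 25.65 mg/L.
Initial deficit D₀ = C_s − DO₀ = 11.1 − 9.866 = 1.234 mg/L.
D(0.931) = [0.366×25.65/(1.31−0.366)](e^(−0.366×0.931) − e^(−1.31×0.931)) + 1.234 e^(−1.31×0.931)
= 9.943 × (0.7112 − 0.2953) + 1.234 × 0.2953 = 4.500 mg/L.
DO = 11.1 − 4.500 = 6.600 mg/L.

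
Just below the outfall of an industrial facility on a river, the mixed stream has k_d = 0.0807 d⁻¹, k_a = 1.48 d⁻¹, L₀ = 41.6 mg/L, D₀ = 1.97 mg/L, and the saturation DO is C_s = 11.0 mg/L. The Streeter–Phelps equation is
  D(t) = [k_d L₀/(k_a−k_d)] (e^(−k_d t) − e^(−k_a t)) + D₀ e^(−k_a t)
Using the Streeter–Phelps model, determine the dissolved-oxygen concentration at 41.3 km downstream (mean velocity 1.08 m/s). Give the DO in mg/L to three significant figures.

Travel time t = x/v = 41.3 km / (1.08 m/s) = 41300 m / 1.08 m/s = 38240 s = 0.4426 d.
k_d L₀/(k_a−k_d) = 0.0807×41.6/(1.48−0.0807) = 3.357/1.399 = 2.399 mg/L.
e^(−k_d t) = e^(−0.0807×0.4426) = 0.9649; e^(−k_a t) = e^(−1.48×0.4426) = 0.5194.
D = 2.399 × (0.9649 − 0.5194) + 1.97 × 0.5194 = 1.069 + 1.023 = 2.092 mg/L.
DO = C_s − D = 11.0 − 2.092 = 8.908 mg/L.

DO ≈ 8.91 mg/L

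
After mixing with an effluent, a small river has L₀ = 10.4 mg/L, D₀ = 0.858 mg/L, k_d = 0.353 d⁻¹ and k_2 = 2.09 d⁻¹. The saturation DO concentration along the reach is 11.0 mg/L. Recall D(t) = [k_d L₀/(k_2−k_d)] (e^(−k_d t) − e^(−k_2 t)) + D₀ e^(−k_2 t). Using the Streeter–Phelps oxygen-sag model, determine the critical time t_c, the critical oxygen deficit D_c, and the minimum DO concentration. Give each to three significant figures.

t_c ≈ 0.724 d; D_c ≈ 1.36 mg/L; min DO ≈ 9.64 mg/L

With k_2/k_d = 5.921 and 1 − D₀(k_2−k_d)/(k_d L₀) = 0.5940,
t_c = ln(5.921 × 0.5940) / (2.09 − 0.353) = ln(3.517) / 1.737 = 1.258/1.737 = 0.7240 d.
D_c = (k_d/k_2) L₀ e^(−k_d t_c) = (0.353/2.09) × 10.4 × e^(−0.353×0.7240) = 0.1689 × 10.4 × 0.7745 = 1.360 mg/L.
Minimum DO = C_s − D_c = 11.0 − 1.360 = 9.640 mg/L.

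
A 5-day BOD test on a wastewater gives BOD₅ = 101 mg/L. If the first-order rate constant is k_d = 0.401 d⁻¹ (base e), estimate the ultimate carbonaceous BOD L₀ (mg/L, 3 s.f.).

L₀ ≈ 117 mg/L

BOD₅ = L₀(1 − e^(−5k_d)) ⇒ L₀ = BOD₅ / (1 − e^(−5×0.401))
= 101 / (1 − 0.1347) = 101 / 0.8653 = 116.7 mg/L.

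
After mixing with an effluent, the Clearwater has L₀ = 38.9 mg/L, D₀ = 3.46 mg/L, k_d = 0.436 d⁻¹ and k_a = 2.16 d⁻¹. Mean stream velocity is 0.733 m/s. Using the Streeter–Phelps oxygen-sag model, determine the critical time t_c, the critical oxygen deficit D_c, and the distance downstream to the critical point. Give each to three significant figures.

With k_a/k_d = 4.954 and 1 − D₀(k_a−k_d)/(k_d L₀) = 0.6483,
t_c = ln(4.954 × 0.6483) / (2.16 − 0.436) = ln(3.212) / 1.724 = 1.167/1.724 = 0.6768 d.
L(t_c) = L₀ e^(−k_d t_c) = 38.9 × 0.7445 = 28.96 mg/L, and at the critical point k_a D_c = k_d L, so D_c = (0.436/2.16) × 28.96 = 5.846 mg/L.
x_c = v t_c = 0.733 m/s × 0.6768 d × 86400 s/d = 42860 m ≈ 42.9 km.

t_c ≈ 0.677 d; D_c ≈ 5.85 mg/L; x_c ≈ 42.9 km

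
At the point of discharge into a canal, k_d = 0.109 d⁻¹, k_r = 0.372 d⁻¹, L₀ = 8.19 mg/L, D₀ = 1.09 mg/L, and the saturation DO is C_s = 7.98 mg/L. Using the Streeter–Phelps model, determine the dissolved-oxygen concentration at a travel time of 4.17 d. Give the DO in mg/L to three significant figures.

DO ≈ 6.31 mg/L

k_d L₀/(k_r−k_d) = 0.109×8.19/(0.372−0.109) = 0.8927/0.2630 = 3.394 mg/L.
e^(−k_d t) = e^(−0.109×4.170) = 0.6347; e^(−k_r t) = e^(−0.372×4.170) = 0.2120.
D = 3.394 × (0.6347 − 0.2120) + 1.09 × 0.2120 = 1.435 + 0.2311 = 1.666 mg/L.
DO = C_s − D = 7.98 − 1.666 = 6.314 mg/L.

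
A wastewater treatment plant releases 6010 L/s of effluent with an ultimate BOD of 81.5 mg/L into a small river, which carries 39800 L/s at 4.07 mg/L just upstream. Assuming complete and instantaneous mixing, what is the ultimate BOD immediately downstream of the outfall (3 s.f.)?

Flow-weighted mixing: C = (Q_r C_r + Q_w C_w)/(Q_r + Q_w)
= (39800×4.07 + 6010×81.5)/(39800 + 6010) = 651800/45810 = 14.23 mg/L.

14.2 mg/L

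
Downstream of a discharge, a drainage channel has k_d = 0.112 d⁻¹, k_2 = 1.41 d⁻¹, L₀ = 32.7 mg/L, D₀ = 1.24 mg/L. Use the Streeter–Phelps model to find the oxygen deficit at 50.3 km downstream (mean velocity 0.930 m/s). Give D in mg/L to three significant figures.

Travel time t = x/v = 50.3 km / (0.930 m/s) = 50300 m / 0.930 m/s = 54090 s = 0.6260 d.
k_d L₀/(k_2−k_d) = 0.112×32.7/(1.41−0.112) = 3.662/1.298 = 2.822 mg/L.
e^(−k_d t) = e^(−0.112×0.6260) = 0.9323; e^(−k_2 t) = e^(−1.41×0.6260) = 0.4137.
D = 2.822 × (0.9323 − 0.4137) + 1.24 × 0.4137 = 1.463 + 0.5130 = 1.976 mg/L.

D ≈ 1.98 mg/L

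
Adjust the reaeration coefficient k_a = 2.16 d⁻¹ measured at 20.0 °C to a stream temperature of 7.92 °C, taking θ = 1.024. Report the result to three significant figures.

k_a ≈ 1.62 d⁻¹

k_a(T₂) = k_a(T₁) · θ^(T₂−T₁) = 2.16 × 1.024^(7.92−20.0)
= 2.16 × 1.024^-12.1 = 2.16 × 0.7509 = 1.622 d⁻¹.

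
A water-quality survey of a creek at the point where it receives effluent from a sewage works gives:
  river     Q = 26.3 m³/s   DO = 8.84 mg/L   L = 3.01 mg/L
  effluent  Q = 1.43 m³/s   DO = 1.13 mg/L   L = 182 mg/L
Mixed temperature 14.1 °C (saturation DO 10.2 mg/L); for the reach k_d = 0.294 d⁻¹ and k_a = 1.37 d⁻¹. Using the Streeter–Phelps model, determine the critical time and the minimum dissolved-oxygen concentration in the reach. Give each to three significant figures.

t_c ≈ 0.737 d; minimum DO ≈ 8.09 mg/L

Mixed DO = (26.3×8.84 + 1.43×1.13)/(26.3+1.43) = 234.1/27.73 = 8.442 mg/L.
Mixed L₀ = (26.3×3.01 + 1.43×182)/(27.73) = 339.4/27.73 = 12.24 mg/L.
Initial deficit D₀ = C_s − DO₀ = 10.2 − 8.442 = 1.758 mg/L.
t_c = (1/1.076) ln[(1.37/0.294)(1 − 1.758×1.076/(0.294×12.24))] = 0.9294 × ln(2.211) = 0.7374 d.
D_c = (0.294/1.37) × 12.24 × e^(−0.294×0.7374) = 0.2146 × 12.24 × 0.8051 = 2.115 mg/L.
Minimum DO = 10.2 − 2.115 = 8.085 mg/L.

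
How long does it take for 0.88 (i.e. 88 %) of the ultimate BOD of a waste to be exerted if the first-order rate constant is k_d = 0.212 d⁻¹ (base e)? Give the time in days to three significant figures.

t ≈ 10.0 d

y/L₀ = 1 − e^(−k_d t) = 0.88 ⇒ e^(−k_d t) = 0.120
t = −ln(0.120) / 0.212 = 2.120 / 0.212 = 10.00 d.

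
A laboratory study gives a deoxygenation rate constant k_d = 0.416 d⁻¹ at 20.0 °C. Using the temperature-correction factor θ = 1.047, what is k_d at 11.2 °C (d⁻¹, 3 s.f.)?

k_d ≈ 0.278 d⁻¹

k_d(T₂) = k_d(T₁) · θ^(T₂−T₁) = 0.416 × 1.047^(11.2−20.0)
= 0.416 × 1.047^-8.80 = 0.416 × 0.6675 = 0.2777 d⁻¹.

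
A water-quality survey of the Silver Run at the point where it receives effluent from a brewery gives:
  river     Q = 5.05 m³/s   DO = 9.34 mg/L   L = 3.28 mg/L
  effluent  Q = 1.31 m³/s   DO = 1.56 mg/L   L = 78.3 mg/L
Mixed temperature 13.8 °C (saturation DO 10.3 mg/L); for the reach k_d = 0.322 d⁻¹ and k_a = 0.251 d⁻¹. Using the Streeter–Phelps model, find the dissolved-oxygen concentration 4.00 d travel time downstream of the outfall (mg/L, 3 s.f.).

Mixed DO = (5.05×9.34 + 1.31×1.56)/(5.05+1.31) = 49.21/6.360 = 7.738 mg/L.
Mixed L₀ = (5.05×3.28 + 1.31×78.3)/(6.360) = 119.1/6.360 = 18.73 mg/L.
Initial deficit D₀ = C_s − DO₀ = 10.3 − 7.738 = 2.562 mg/L.
D(4.00) = [0.322×18.73/(0.251−0.322)](e^(−0.322×4.00) − e^(−0.251×4.00)) + 2.562 e^(−0.251×4.00)
= -84.95 × (0.2758 − 0.3664) + 2.562 × 0.3664 = 8.635 mg/L.
DO = 10.3 − 8.635 = 1.665 mg/L.

DO ≈ 1.67 mg/L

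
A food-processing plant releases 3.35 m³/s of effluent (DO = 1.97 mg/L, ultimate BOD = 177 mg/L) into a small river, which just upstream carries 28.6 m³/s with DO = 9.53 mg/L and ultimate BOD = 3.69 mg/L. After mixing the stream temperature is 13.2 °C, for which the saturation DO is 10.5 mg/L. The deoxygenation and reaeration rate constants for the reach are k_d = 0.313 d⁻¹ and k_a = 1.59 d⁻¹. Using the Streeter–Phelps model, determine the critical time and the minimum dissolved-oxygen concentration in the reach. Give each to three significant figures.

Mixed DO = (28.6×9.53 + 3.35×1.97)/(28.6+3.35) = 279.2/31.95 = 8.737 mg/L.
Mixed L₀ = (28.6×3.69 + 3.35×177)/(31.95) = 698.5/31.95 = 21.86 mg/L.
Initial deficit D₀ = C_s − DO₀ = 10.5 − 8.737 = 1.763 mg/L.
t_c = (1/1.277) ln[(1.59/0.313)(1 − 1.763×1.277/(0.313×21.86))] = 0.7831 × ln(3.409) = 0.9604 d.
D_c = (0.313/1.59) × 21.86 × e^(−0.313×0.9604) = 0.1969 × 21.86 × 0.7404 = 3.186 mg/L.
Minimum DO = 10.5 − 3.186 = 7.314 mg/L.

t_c ≈ 0.960 d; minimum DO ≈ 7.31 mg/L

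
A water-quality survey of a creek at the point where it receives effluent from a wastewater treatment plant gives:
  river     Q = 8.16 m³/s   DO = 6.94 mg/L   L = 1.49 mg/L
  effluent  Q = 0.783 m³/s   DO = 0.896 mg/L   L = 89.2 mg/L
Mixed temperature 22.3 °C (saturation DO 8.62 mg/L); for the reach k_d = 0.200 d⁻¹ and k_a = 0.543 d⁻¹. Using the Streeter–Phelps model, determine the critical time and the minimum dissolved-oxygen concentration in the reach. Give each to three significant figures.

Mixed DO = (8.16×6.94 + 0.783×0.896)/(8.16+0.783) = 57.33/8.943 = 6.411 mg/L.
Mixed L₀ = (8.16×1.49 + 0.783×89.2)/(8.943) = 82.00/8.943 = 9.169 mg/L.
Initial deficit D₀ = C_s − DO₀ = 8.62 − 6.411 = 2.209 mg/L.
t_c = (1/0.3430) ln[(0.543/0.200)(1 − 2.209×0.3430/(0.200×9.169))] = 2.915 × ln(1.593) = 1.358 d.
D_c = (0.200/0.543) × 9.169 × e^(−0.200×1.358) = 0.3683 × 9.169 × 0.7622 = 2.574 mg/L.
Minimum DO = 8.62 − 2.574 = 6.046 mg/L.

t_c ≈ 1.36 d; minimum DO ≈ 6.05 mg/L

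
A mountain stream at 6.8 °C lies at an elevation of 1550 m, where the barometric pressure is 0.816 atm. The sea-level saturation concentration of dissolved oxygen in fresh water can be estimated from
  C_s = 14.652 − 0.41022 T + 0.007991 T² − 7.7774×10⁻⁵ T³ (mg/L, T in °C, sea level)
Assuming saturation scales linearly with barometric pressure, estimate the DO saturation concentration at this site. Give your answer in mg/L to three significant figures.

C_s ≈ 9.96 mg/L

At sea level: C_s = 14.652 − 0.41022×6.8 + 0.007991×6.8² − 7.7774×10⁻⁵×6.8³ = 12.21 mg/L.
Pressure correction: C_s' = 12.21 × 0.816 = 9.961 mg/L.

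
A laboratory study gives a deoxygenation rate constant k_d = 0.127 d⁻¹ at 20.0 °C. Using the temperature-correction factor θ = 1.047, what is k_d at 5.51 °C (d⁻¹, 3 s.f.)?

k_d(T₂) = k_d(T₁) · θ^(T₂−T₁) = 0.127 × 1.047^(5.51−20.0)
= 0.127 × 1.047^-14.5 = 0.127 × 0.5140 = 0.06528 d⁻¹.

k_d ≈ 0.0653 d⁻¹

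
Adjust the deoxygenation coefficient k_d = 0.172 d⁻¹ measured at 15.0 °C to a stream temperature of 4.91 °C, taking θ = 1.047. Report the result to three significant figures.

k_d ≈ 0.108 d⁻¹

k_d(T₂) = k_d(T₁) · θ^(T₂−T₁) = 0.172 × 1.047^(4.91−15.0)
= 0.172 × 1.047^-10.1 = 0.172 × 0.6291 = 0.1082 d⁻¹.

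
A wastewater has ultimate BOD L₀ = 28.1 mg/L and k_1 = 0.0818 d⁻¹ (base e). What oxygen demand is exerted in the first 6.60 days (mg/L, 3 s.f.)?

y_t = L₀(1 − e^(−k_1 t)) = 28.1 × (1 − e^(−0.0818×6.60))
= 28.1 × (1 − 0.5828) = 28.1 × 0.4172 = 11.72 mg/L.

y ≈ 11.7 mg/L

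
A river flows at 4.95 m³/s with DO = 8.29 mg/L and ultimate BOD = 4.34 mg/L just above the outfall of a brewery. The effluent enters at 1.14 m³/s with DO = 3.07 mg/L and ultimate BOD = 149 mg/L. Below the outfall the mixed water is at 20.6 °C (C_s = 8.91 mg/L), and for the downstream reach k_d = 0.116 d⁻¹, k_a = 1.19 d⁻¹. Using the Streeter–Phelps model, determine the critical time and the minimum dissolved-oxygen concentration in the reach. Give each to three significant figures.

t_c ≈ 1.58 d; minimum DO ≈ 6.36 mg/L

Mixed DO = (4.95×8.29 + 1.14×3.07)/(4.95+1.14) = 44.54/6.090 = 7.313 mg/L.
Mixed L₀ = (4.95×4.34 + 1.14×149)/(6.090) = 191.3/6.090 = 31.42 mg/L.
Initial deficit D₀ = C_s − DO₀ = 8.91 − 7.313 = 1.597 mg/L.
t_c = (1/1.074) ln[(1.19/0.116)(1 − 1.597×1.074/(0.116×31.42))] = 0.9311 × ln(5.430) = 1.575 d.
D_c = (0.116/1.19) × 31.42 × e^(−0.116×1.575) = 0.09748 × 31.42 × 0.8330 = 2.551 mg/L.
Minimum DO = 8.91 − 2.551 = 6.359 mg/L.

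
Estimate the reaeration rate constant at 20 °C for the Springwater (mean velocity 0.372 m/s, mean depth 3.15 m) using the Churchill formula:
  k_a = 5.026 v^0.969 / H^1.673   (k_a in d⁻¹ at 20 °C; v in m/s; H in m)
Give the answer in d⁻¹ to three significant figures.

k_a = 5.026 × 0.372^0.969 / 3.15^1.673 = 5.026 × 0.3836 / 6.818 = 0.2828 d⁻¹.

k_a ≈ 0.283 d⁻¹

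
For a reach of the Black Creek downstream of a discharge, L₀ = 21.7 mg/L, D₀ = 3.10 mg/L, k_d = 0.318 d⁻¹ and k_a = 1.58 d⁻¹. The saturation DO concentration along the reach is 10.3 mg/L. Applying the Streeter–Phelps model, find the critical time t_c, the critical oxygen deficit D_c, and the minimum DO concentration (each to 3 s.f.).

t_c = [1/(k_a−k_d)] ln[(k_a/k_d)(1 − D₀(k_a−k_d)/(k_d L₀))]
= [1/(1.58−0.318)] ln[(1.58/0.318)(1 − 3.10×1.262/(0.318×21.7))]
= (1/1.262) ln[4.969 × 0.4331] = 0.7924 × ln(2.152) = 0.7924 × 0.7663 = 0.6072 d.
L(t_c) = L₀ e^(−k_d t_c) = 21.7 × 0.8244 = 17.89 mg/L, and at the critical point k_a D_c = k_d L, so D_c = (0.318/1.58) × 17.89 = 3.601 mg/L.
Minimum DO = C_s − D_c = 10.3 − 3.601 = 6.699 mg/L.

t_c ≈ 0.607 d; D_c ≈ 3.60 mg/L; min DO ≈ 6.70 mg/L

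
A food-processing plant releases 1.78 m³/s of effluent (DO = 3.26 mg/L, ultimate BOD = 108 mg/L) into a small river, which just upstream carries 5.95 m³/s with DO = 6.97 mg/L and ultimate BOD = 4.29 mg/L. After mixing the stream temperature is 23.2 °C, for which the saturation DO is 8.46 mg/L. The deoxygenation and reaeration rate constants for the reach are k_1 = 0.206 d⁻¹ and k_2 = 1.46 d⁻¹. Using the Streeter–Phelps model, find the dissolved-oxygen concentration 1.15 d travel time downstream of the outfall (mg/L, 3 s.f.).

DO ≈ 5.23 mg/L

Mixed DO = (5.95×6.97 + 1.78×3.26)/(5.95+1.78) = 47.27/7.730 = 6.116 mg/L.
Mixed L₀ = (5.95×4.29 + 1.78×108)/(7.730) = 217.8/7.730 = 28.17 mg/L.
Initial deficit D₀ = C_s − DO₀ = 8.46 − 6.116 = 2.344 mg/L.
D(1.15) = [0.206×28.17/(1.46−0.206)](e^(−0.206×1.15) − e^(−1.46×1.15)) + 2.344 e^(−1.46×1.15)
= 4.628 × (0.7891 − 0.1866) + 2.344 × 0.1866 = 3.226 mg/L.
DO = 8.46 − 3.226 = 5.234 mg/L.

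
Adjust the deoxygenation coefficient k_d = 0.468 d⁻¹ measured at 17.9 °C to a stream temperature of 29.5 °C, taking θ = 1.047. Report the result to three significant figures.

k_d ≈ 0.797 d⁻¹

k_d(T₂) = k_d(T₁) · θ^(T₂−T₁) = 0.468 × 1.047^(29.5−17.9)
= 0.468 × 1.047^11.6 = 0.468 × 1.704 = 0.7973 d⁻¹.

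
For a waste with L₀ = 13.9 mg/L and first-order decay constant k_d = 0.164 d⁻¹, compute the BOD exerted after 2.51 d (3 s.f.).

y_t = L₀(1 − e^(−k_d t)) = 13.9 × (1 − e^(−0.164×2.51))
= 13.9 × (1 − 0.6626) = 13.9 × 0.3374 = 4.690 mg/L.

y ≈ 4.69 mg/L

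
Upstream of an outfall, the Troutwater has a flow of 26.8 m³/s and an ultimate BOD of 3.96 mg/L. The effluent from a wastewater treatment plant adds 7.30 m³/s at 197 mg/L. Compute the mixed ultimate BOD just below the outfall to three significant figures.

45.3 mg/L

Flow-weighted mixing: C = (Q_r C_r + Q_w C_w)/(Q_r + Q_w)
= (26.8×3.96 + 7.30×197)/(26.8 + 7.30) = 1544/34.10 = 45.29 mg/L.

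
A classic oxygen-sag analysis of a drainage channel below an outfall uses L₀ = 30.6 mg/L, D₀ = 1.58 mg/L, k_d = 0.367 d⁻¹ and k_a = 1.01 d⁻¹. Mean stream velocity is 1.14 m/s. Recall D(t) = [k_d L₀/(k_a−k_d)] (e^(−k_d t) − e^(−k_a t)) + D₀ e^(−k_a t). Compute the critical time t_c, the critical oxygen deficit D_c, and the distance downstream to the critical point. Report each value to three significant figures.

t_c ≈ 1.43 d; D_c ≈ 6.59 mg/L; x_c ≈ 141 km

At the critical point dD/dt = 0, so k_d L₀ e^(−k_d t) = k_a D. Substituting D(t) from the Streeter–Phelps equation and solving for t gives
t_c = ln[(k_a/k_d)(1 − D₀(k_a−k_d)/(k_d L₀))] / (k_a−k_d).
Here k_a−k_d = 0.6430 d⁻¹ and 1 − D₀(k_a−k_d)/(k_d L₀) = 1 − 1.58×0.6430/(0.367×30.6) = 0.9095, so
t_c = ln(2.752 × 0.9095) / 0.6430 = 0.9175 / 0.6430 = 1.427 d.
D_c = (k_d/k_a) L₀ e^(−k_d t_c) = (0.367/1.01) × 30.6 × e^(−0.367×1.427) = 0.3634 × 30.6 × 0.5923 = 6.586 mg/L.
x_c = v t_c = 1.14 m/s × 1.427 d × 86400 s/d = 140500 m ≈ 141 km.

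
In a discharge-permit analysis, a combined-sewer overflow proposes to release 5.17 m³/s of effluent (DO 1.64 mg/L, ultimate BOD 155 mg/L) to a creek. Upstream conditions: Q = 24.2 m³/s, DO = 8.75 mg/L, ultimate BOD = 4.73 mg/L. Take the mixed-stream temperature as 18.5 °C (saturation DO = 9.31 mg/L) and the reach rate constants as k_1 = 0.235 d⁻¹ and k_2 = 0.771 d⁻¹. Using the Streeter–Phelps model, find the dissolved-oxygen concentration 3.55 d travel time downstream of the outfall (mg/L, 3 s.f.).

Mixed DO = (24.2×8.75 + 5.17×1.64)/(24.2+5.17) = 220.2/29.37 = 7.498 mg/L.
Mixed L₀ = (24.2×4.73 + 5.17×155)/(29.37) = 915.8/29.37 = 31.18 mg/L.
Initial deficit D₀ = C_s − DO₀ = 9.31 − 7.498 = 1.812 mg/L.
D(3.55) = [0.235×31.18/(0.771−0.235)](e^(−0.235×3.55) − e^(−0.771×3.55)) + 1.812 e^(−0.771×3.55)
= 13.67 × (0.4342 − 0.06476) + 1.812 × 0.06476 = 5.168 mg/L.
DO = 9.31 − 5.168 = 4.142 mg/L.

DO ≈ 4.14 mg/L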